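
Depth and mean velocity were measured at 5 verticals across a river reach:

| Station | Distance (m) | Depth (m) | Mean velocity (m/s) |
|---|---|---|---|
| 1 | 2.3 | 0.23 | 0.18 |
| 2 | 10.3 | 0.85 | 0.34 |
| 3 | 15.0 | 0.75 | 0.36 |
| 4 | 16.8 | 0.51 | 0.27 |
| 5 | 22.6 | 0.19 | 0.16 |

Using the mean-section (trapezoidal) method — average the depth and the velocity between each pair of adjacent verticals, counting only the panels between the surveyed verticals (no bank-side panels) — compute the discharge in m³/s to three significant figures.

3.23 m³/s

Panel 1-2: Δb = 8 m, d̄ = (0.23+0.85)/2 = 0.54, v̄ = (0.18+0.34)/2 = 0.26 → q = 8×0.54×0.26 = 1.123 m³/s
Panel 2-3: Δb = 4.7 m, d̄ = (0.85+0.75)/2 = 0.8, v̄ = (0.34+0.36)/2 = 0.35 → q = 4.7×0.8×0.35 = 1.316 m³/s
Panel 3-4: Δb = 1.8 m, d̄ = (0.75+0.51)/2 = 0.63, v̄ = (0.36+0.27)/2 = 0.315 → q = 1.8×0.63×0.315 = 0.3572 m³/s
Panel 4-5: Δb = 5.8 m, d̄ = (0.51+0.19)/2 = 0.35, v̄ = (0.27+0.16)/2 = 0.215 → q = 5.8×0.35×0.215 = 0.4365 m³/s
Q = Σ q = 3.233 m³/s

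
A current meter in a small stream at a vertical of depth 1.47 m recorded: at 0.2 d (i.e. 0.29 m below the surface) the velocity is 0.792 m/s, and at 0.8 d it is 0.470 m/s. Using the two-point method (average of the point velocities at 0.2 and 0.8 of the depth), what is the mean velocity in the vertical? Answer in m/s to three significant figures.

0.631 m/s

v̄ = (0.792 + 0.470) / 2 = 0.6310 m/s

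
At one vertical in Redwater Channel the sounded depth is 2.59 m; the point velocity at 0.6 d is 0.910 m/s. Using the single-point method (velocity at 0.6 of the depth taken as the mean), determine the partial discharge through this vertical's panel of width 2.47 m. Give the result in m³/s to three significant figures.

5.82 m³/s

v̄ = v₀.₆ = 0.910 m/s
q = v̄ × d × w = 0.9100 × 2.59 × 2.47 = 5.822 m³/s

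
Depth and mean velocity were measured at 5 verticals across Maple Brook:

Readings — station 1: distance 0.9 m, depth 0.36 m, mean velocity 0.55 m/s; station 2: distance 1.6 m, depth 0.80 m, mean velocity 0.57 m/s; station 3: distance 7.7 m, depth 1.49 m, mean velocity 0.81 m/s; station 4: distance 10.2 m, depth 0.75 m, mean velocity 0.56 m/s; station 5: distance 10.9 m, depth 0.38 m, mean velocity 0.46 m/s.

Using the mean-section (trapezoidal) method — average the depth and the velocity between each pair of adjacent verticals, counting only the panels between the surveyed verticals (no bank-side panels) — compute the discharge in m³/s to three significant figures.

Panel 1-2: Δb = 0.7 m, d̄ = (0.36+0.80)/2 = 0.58, v̄ = (0.55+0.57)/2 = 0.56 → q = 0.7×0.58×0.56 = 0.2274 m³/s
Panel 2-3: Δb = 6.1 m, d̄ = (0.80+1.49)/2 = 1.145, v̄ = (0.57+0.81)/2 = 0.69 → q = 6.1×1.145×0.69 = 4.819 m³/s
Panel 3-4: Δb = 2.5 m, d̄ = (1.49+0.75)/2 = 1.12, v̄ = (0.81+0.56)/2 = 0.685 → q = 2.5×1.12×0.685 = 1.918 m³/s
Panel 4-5: Δb = 0.7 m, d̄ = (0.75+0.38)/2 = 0.565, v̄ = (0.56+0.46)/2 = 0.51 → q = 0.7×0.565×0.51 = 0.2017 m³/s
Q = Σ q = 7.166 m³/s

7.17 m³/s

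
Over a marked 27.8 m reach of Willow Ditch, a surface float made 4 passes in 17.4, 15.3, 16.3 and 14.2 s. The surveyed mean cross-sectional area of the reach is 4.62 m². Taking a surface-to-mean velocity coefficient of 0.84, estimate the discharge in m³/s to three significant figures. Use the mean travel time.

6.83 m³/s

t̄ = (17.4 + 15.3 + 16.3 + 14.2) / 4 = 15.8 s
v_surface = L / t̄ = 27.8 / 15.8 = 1.759 m/s
v_mean = 0.84 × 1.759 = 1.478 m/s
Q = A × v_mean = 4.62 × 1.478 = 6.828 m³/s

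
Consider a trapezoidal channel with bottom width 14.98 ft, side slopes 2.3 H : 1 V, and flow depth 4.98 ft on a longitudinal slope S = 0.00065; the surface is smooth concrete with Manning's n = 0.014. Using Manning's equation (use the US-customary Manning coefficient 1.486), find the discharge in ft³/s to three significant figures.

A = (b + z·y)·y = (14.98 + 2.3×4.98)×4.98 = 131.6 ft²
P = b + 2y√(1+z²) = 14.98 + 2×4.98×√(1+2.3²) = 39.96 ft
R = A/P = 131.6/39.96 = 3.294 ft
Q = (1.486/n)·A·R^(2/3)·S^(1/2) = (1.486/0.014) × 131.6 × 3.294^(2/3) × 0.00065^(1/2) = 788.7 ft³/s

789 ft³/s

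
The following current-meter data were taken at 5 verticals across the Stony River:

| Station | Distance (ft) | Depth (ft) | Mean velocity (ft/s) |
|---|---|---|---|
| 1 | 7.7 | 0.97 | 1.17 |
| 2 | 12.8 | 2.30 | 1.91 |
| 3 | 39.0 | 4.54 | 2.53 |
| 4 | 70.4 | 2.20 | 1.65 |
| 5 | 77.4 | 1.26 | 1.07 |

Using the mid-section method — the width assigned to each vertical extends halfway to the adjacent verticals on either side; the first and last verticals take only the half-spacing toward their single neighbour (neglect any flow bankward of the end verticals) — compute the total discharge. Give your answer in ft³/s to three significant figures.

w_1 = (12.8 − 7.7)/2 = 2.55 ft; q_1 = 1.17 × 0.97 × 2.55 = 2.894 ft³/s
w_2 = (39.0 − 7.7)/2 = 15.65 ft; q_2 = 1.91 × 2.30 × 15.65 = 68.75 ft³/s
w_3 = (70.4 − 12.8)/2 = 28.8 ft; q_3 = 2.53 × 4.54 × 28.8 = 330.8 ft³/s
w_4 = (77.4 − 39.0)/2 = 19.2 ft; q_4 = 1.65 × 2.20 × 19.2 = 69.70 ft³/s
w_5 = (77.4 − 70.4)/2 = 3.5 ft; q_5 = 1.07 × 1.26 × 3.5 = 4.719 ft³/s
Q = Σ qᵢ = 476.9 ft³/s

477 ft³/s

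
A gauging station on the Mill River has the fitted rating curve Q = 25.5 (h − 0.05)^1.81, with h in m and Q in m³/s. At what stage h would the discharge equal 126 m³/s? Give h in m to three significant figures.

h − h₀ = (Q/C)^(1/b) = (126/25.5)^(1/1.81) = 2.417 m
h = 0.05 + 2.417 = 2.467 m

2.47 m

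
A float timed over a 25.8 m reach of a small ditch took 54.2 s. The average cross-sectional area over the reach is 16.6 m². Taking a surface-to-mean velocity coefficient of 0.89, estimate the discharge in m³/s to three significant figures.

v_surface = L / t̄ = 25.8 / 54.2 = 0.4760 m/s
v_mean = 0.89 × 0.4760 = 0.4237 m/s
Q = A × v_mean = 16.6 × 0.4237 = 7.033 m³/s

7.03 m³/s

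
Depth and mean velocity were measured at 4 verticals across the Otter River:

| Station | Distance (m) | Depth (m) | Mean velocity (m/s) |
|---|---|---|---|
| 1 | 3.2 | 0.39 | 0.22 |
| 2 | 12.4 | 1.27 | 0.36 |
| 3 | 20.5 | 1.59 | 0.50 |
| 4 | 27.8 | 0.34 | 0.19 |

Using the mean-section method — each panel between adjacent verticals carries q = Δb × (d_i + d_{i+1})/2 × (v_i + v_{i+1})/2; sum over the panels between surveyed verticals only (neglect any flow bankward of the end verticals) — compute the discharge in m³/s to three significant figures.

Panel 1-2: Δb = 9.2 m, d̄ = (0.39+1.27)/2 = 0.83, v̄ = (0.22+0.36)/2 = 0.29 → q = 9.2×0.83×0.29 = 2.214 m³/s
Panel 2-3: Δb = 8.1 m, d̄ = (1.27+1.59)/2 = 1.43, v̄ = (0.36+0.50)/2 = 0.43 → q = 8.1×1.43×0.43 = 4.981 m³/s
Panel 3-4: Δb = 7.3 m, d̄ = (1.59+0.34)/2 = 0.965, v̄ = (0.50+0.19)/2 = 0.345 → q = 7.3×0.965×0.345 = 2.430 m³/s
Q = Σ q = 9.625 m³/s

9.63 m³/s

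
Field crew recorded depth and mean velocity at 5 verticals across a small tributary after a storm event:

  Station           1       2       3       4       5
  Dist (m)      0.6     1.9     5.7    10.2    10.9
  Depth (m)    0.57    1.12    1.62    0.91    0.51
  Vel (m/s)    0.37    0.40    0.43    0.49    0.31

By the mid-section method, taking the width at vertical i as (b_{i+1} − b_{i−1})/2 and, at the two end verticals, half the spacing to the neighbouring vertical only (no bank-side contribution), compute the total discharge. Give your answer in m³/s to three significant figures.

5.39 m³/s

w_1 = (1.9 − 0.6)/2 = 0.65 m; q_1 = 0.37 × 0.57 × 0.65 = 0.1371 m³/s
w_2 = (5.7 − 0.6)/2 = 2.55 m; q_2 = 0.40 × 1.12 × 2.55 = 1.142 m³/s
w_3 = (10.2 − 1.9)/2 = 4.15 m; q_3 = 0.43 × 1.62 × 4.15 = 2.891 m³/s
w_4 = (10.9 − 5.7)/2 = 2.6 m; q_4 = 0.49 × 0.91 × 2.6 = 1.159 m³/s
w_5 = (10.9 − 10.2)/2 = 0.35 m; q_5 = 0.31 × 0.51 × 0.35 = 0.05534 m³/s
Q = Σ qᵢ = 5.385 m³/s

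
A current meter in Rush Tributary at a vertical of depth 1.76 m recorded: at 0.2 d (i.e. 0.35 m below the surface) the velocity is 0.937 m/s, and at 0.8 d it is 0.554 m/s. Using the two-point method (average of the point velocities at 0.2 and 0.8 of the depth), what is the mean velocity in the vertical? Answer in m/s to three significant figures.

0.746 m/s

v̄ = (0.937 + 0.554) / 2 = 0.7455 m/s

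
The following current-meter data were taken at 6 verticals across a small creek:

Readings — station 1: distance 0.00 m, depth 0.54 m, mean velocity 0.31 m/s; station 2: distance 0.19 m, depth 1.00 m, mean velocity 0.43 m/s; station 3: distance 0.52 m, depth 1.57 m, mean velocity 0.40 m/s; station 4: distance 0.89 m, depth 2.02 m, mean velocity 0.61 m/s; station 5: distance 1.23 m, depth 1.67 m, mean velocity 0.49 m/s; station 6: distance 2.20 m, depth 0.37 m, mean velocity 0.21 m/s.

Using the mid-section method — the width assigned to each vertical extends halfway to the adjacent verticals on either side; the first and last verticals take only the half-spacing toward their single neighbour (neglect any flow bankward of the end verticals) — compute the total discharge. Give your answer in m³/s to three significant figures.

w_1 = (0.19 − 0.00)/2 = 0.095 m; q_1 = 0.31 × 0.54 × 0.095 = 0.01590 m³/s
w_2 = (0.52 − 0.00)/2 = 0.26 m; q_2 = 0.43 × 1.00 × 0.26 = 0.1118 m³/s
w_3 = (0.89 − 0.19)/2 = 0.35 m; q_3 = 0.40 × 1.57 × 0.35 = 0.2198 m³/s
w_4 = (1.23 − 0.52)/2 = 0.355 m; q_4 = 0.61 × 2.02 × 0.355 = 0.4374 m³/s
w_5 = (2.20 − 0.89)/2 = 0.655 m; q_5 = 0.49 × 1.67 × 0.655 = 0.5360 m³/s
w_6 = (2.20 − 1.23)/2 = 0.485 m; q_6 = 0.21 × 0.37 × 0.485 = 0.03768 m³/s
Q = Σ qᵢ = 1.359 m³/s

1.36 m³/s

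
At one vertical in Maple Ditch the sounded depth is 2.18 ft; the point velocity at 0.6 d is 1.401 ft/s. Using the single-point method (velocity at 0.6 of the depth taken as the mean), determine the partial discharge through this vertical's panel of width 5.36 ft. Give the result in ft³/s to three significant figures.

16.4 ft³/s

v̄ = v₀.₆ = 1.401 ft/s
q = v̄ × d × w = 1.401 × 2.18 × 5.36 = 16.37 ft³/s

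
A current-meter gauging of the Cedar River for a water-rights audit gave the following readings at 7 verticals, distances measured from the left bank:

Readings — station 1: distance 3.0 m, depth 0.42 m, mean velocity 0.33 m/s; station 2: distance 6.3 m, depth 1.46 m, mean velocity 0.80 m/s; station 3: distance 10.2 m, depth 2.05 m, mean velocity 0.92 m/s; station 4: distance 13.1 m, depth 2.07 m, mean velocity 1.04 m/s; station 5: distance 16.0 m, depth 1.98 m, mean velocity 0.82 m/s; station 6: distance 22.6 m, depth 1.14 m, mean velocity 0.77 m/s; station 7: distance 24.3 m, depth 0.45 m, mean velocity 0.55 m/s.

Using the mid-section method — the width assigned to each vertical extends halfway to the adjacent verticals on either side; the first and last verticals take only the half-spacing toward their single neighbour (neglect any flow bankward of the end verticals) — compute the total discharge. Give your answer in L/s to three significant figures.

28700 L/s

w_1 = (6.3 − 3.0)/2 = 1.65 m; q_1 = 0.33 × 0.42 × 1.65 = 0.2287 m³/s
w_2 = (10.2 − 3.0)/2 = 3.6 m; q_2 = 0.80 × 1.46 × 3.6 = 4.205 m³/s
w_3 = (13.1 − 6.3)/2 = 3.4 m; q_3 = 0.92 × 2.05 × 3.4 = 6.412 m³/s
w_4 = (16.0 − 10.2)/2 = 2.9 m; q_4 = 1.04 × 2.07 × 2.9 = 6.243 m³/s
w_5 = (22.6 − 13.1)/2 = 4.75 m; q_5 = 0.82 × 1.98 × 4.75 = 7.712 m³/s
w_6 = (24.3 − 16.0)/2 = 4.15 m; q_6 = 0.77 × 1.14 × 4.15 = 3.643 m³/s
w_7 = (24.3 − 22.6)/2 = 0.85 m; q_7 = 0.55 × 0.45 × 0.85 = 0.2104 m³/s
Q = Σ qᵢ = 28.65 m³/s
= 28.65 × 1000 = 28650 L/s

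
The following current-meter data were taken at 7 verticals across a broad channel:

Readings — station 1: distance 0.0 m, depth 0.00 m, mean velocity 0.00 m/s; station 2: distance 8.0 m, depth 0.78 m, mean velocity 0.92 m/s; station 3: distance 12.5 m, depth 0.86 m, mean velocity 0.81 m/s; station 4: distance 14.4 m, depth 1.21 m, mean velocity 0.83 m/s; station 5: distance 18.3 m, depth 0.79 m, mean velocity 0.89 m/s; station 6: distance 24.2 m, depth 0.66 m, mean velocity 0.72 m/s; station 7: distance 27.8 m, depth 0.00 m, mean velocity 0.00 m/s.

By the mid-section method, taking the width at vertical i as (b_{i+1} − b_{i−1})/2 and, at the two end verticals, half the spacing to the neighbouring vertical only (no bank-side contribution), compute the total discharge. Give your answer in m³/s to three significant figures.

15.3 m³/s

w_2 = (12.5 − 0.0)/2 = 6.25 m; q_2 = 0.92 × 0.78 × 6.25 = 4.485 m³/s
w_3 = (14.4 − 8.0)/2 = 3.2 m; q_3 = 0.81 × 0.86 × 3.2 = 2.229 m³/s
w_4 = (18.3 − 12.5)/2 = 2.9 m; q_4 = 0.83 × 1.21 × 2.9 = 2.912 m³/s
w_5 = (24.2 − 14.4)/2 = 4.9 m; q_5 = 0.89 × 0.79 × 4.9 = 3.445 m³/s
w_6 = (27.8 − 18.3)/2 = 4.75 m; q_6 = 0.72 × 0.66 × 4.75 = 2.257 m³/s
Stations 1, 7 contribute zero (depth or velocity is 0).
Q = Σ qᵢ = 15.33 m³/s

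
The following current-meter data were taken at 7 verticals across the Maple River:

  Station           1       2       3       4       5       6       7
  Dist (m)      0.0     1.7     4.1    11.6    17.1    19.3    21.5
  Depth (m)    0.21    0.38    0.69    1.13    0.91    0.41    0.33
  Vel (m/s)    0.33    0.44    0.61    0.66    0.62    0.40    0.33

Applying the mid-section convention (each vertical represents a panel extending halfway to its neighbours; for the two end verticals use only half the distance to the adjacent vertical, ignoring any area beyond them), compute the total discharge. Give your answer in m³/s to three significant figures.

w_1 = (1.7 − 0.0)/2 = 0.85 m; q_1 = 0.33 × 0.21 × 0.85 = 0.05891 m³/s
w_2 = (4.1 − 0.0)/2 = 2.05 m; q_2 = 0.44 × 0.38 × 2.05 = 0.3428 m³/s
w_3 = (11.6 − 1.7)/2 = 4.95 m; q_3 = 0.61 × 0.69 × 4.95 = 2.083 m³/s
w_4 = (17.1 − 4.1)/2 = 6.5 m; q_4 = 0.66 × 1.13 × 6.5 = 4.848 m³/s
w_5 = (19.3 − 11.6)/2 = 3.85 m; q_5 = 0.62 × 0.91 × 3.85 = 2.172 m³/s
w_6 = (21.5 − 17.1)/2 = 2.2 m; q_6 = 0.40 × 0.41 × 2.2 = 0.3608 m³/s
w_7 = (21.5 − 19.3)/2 = 1.1 m; q_7 = 0.33 × 0.33 × 1.1 = 0.1198 m³/s
Q = Σ qᵢ = 9.986 m³/s

9.99 m³/s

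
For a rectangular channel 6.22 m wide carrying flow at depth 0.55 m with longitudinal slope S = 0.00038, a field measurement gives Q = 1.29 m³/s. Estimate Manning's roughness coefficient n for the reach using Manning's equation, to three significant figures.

0.0311

A = b·y = 6.22 × 0.55 = 3.421 m²
P = b + 2y = 6.22 + 2×0.55 = 7.320 m
R = A/P = 3.421/7.320 = 0.4673 m
n = (1/Q)·A·R^(2/3)·S^(1/2) = (1/1.29) × 3.421 × 0.6022 × 0.01949 = 0.03113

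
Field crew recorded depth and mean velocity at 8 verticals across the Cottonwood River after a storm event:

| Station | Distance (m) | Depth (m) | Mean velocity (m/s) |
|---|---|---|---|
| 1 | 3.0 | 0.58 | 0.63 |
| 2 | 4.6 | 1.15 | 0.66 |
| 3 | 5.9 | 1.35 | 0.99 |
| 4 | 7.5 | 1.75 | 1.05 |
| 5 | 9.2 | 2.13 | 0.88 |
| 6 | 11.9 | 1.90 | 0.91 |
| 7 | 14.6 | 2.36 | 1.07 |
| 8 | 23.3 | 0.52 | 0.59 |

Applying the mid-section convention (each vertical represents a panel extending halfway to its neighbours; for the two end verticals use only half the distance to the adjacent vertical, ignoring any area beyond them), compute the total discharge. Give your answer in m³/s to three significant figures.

30.9 m³/s

w_1 = (4.6 − 3.0)/2 = 0.8 m; q_1 = 0.63 × 0.58 × 0.8 = 0.2923 m³/s
w_2 = (5.9 − 3.0)/2 = 1.45 m; q_2 = 0.66 × 1.15 × 1.45 = 1.101 m³/s
w_3 = (7.5 − 4.6)/2 = 1.45 m; q_3 = 0.99 × 1.35 × 1.45 = 1.938 m³/s
w_4 = (9.2 − 5.9)/2 = 1.65 m; q_4 = 1.05 × 1.75 × 1.65 = 3.032 m³/s
w_5 = (11.9 − 7.5)/2 = 2.2 m; q_5 = 0.88 × 2.13 × 2.2 = 4.124 m³/s
w_6 = (14.6 − 9.2)/2 = 2.7 m; q_6 = 0.91 × 1.90 × 2.7 = 4.668 m³/s
w_7 = (23.3 − 11.9)/2 = 5.7 m; q_7 = 1.07 × 2.36 × 5.7 = 14.39 m³/s
w_8 = (23.3 − 14.6)/2 = 4.35 m; q_8 = 0.59 × 0.52 × 4.35 = 1.335 m³/s
Q = Σ qᵢ = 30.88 m³/s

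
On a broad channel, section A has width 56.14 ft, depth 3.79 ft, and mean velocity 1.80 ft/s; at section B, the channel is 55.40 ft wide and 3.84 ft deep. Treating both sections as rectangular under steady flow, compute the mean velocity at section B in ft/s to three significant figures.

1.80 ft/s

Q = A₁V₁ = (56.14×3.79) × 1.80 = 383.0 ft³/s
A₂ = 55.40 × 3.84 = 212.7 ft²
V₂ = Q/A₂ = 383.0/212.7 = 1.800 ft/s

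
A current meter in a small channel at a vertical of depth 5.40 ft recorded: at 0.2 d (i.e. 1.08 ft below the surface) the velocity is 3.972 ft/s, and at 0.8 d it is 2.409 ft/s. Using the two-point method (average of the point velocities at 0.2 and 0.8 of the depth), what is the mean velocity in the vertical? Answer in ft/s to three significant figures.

v̄ = (3.972 + 2.409) / 2 = 3.191 ft/s

3.19 ft/s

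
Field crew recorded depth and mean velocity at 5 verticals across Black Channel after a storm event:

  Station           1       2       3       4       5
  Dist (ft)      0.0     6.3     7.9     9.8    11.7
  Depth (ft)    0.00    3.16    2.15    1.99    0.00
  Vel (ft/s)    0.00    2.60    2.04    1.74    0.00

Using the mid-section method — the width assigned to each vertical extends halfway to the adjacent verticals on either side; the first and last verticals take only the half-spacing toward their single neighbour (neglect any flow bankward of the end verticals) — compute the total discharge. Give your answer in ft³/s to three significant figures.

w_2 = (7.9 − 0.0)/2 = 3.95 ft; q_2 = 2.60 × 3.16 × 3.95 = 32.45 ft³/s
w_3 = (9.8 − 6.3)/2 = 1.75 ft; q_3 = 2.04 × 2.15 × 1.75 = 7.676 ft³/s
w_4 = (11.7 − 7.9)/2 = 1.9 ft; q_4 = 1.74 × 1.99 × 1.9 = 6.579 ft³/s
Stations 1, 5 contribute zero (depth or velocity is 0).
Q = Σ qᵢ = 46.71 ft³/s

46.7 ft³/s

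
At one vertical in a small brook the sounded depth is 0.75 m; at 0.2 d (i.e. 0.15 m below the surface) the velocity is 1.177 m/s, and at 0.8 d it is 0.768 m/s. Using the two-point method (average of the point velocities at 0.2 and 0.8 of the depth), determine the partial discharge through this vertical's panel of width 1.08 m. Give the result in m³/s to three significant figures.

v̄ = (1.177 + 0.768) / 2 = 0.9725 m/s
q = v̄ × d × w = 0.9725 × 0.75 × 1.08 = 0.7877 m³/s

0.788 m³/s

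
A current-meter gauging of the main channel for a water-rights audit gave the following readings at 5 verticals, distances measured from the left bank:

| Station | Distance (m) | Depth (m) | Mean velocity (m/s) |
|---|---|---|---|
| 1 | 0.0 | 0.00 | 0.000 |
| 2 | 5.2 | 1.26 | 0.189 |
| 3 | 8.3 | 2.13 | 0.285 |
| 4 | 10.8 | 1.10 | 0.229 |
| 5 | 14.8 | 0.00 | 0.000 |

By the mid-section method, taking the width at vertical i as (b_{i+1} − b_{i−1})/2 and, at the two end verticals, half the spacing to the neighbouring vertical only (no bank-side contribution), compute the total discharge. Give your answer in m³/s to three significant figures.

w_2 = (8.3 − 0.0)/2 = 4.15 m; q_2 = 0.189 × 1.26 × 4.15 = 0.9883 m³/s
w_3 = (10.8 − 5.2)/2 = 2.8 m; q_3 = 0.285 × 2.13 × 2.8 = 1.700 m³/s
w_4 = (14.8 − 8.3)/2 = 3.25 m; q_4 = 0.229 × 1.10 × 3.25 = 0.8187 m³/s
Stations 1, 5 contribute zero (depth or velocity is 0).
Q = Σ qᵢ = 3.507 m³/s

3.51 m³/s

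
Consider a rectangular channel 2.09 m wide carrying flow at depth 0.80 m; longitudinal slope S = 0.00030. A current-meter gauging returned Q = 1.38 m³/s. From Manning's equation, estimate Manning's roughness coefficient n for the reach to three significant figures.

0.0124

A = b·y = 2.09 × 0.80 = 1.672 m²
P = b + 2y = 2.09 + 2×0.80 = 3.690 m
R = A/P = 1.672/3.690 = 0.4531 m
n = (1/Q)·A·R^(2/3)·S^(1/2) = (1/1.38) × 1.672 × 0.5899 × 0.01732 = 0.01238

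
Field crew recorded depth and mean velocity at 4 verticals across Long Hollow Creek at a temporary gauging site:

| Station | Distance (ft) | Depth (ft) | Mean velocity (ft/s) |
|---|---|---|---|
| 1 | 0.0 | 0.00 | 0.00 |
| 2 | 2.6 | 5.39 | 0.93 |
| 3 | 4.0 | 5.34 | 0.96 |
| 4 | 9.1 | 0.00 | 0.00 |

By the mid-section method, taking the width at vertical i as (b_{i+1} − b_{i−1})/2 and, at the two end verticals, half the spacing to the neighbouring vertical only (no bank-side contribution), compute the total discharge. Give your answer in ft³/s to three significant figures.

w_2 = (4.0 − 0.0)/2 = 2 ft; q_2 = 0.93 × 5.39 × 2 = 10.03 ft³/s
w_3 = (9.1 − 2.6)/2 = 3.25 ft; q_3 = 0.96 × 5.34 × 3.25 = 16.66 ft³/s
Stations 1, 4 contribute zero (depth or velocity is 0).
Q = Σ qᵢ = 26.69 ft³/s

26.7 ft³/s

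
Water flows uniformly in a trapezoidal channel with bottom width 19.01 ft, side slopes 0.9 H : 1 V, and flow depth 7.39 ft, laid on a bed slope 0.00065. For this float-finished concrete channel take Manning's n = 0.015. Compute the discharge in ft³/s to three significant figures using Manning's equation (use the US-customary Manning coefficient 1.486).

A = (b + z·y)·y = (19.01 + 0.9×7.39)×7.39 = 189.6 ft²
P = b + 2y√(1+z²) = 19.01 + 2×7.39×√(1+0.9²) = 38.89 ft
R = A/P = 189.6/38.89 = 4.876 ft
Q = (1.486/n)·A·R^(2/3)·S^(1/2) = (1.486/0.015) × 189.6 × 4.876^(2/3) × 0.00065^(1/2) = 1377 ft³/s

1380 ft³/s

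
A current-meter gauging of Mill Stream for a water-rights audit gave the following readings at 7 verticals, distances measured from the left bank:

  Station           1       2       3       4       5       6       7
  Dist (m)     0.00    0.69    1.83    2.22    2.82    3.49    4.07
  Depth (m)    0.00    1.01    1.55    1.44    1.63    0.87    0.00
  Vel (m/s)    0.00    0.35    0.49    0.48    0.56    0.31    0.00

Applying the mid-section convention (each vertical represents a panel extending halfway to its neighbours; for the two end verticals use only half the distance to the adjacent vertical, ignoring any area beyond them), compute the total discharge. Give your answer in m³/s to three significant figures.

w_2 = (1.83 − 0.00)/2 = 0.915 m; q_2 = 0.35 × 1.01 × 0.915 = 0.3235 m³/s
w_3 = (2.22 − 0.69)/2 = 0.765 m; q_3 = 0.49 × 1.55 × 0.765 = 0.5810 m³/s
w_4 = (2.82 − 1.83)/2 = 0.495 m; q_4 = 0.48 × 1.44 × 0.495 = 0.3421 m³/s
w_5 = (3.49 − 2.22)/2 = 0.635 m; q_5 = 0.56 × 1.63 × 0.635 = 0.5796 m³/s
w_6 = (4.07 − 2.82)/2 = 0.625 m; q_6 = 0.31 × 0.87 × 0.625 = 0.1686 m³/s
Stations 1, 7 contribute zero (depth or velocity is 0).
Q = Σ qᵢ = 1.995 m³/s

1.99 m³/s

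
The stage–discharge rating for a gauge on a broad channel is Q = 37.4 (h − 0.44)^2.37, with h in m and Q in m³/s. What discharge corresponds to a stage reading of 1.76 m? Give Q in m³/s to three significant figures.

72.2 m³/s

Q = 37.4 × (1.76 − 0.44)^2.37 = 37.4 × 1.32^2.37 = 72.22 m³/s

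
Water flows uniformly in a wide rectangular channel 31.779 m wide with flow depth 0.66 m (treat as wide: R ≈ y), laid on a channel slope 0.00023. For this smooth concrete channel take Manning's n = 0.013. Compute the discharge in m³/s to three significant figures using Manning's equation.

18.5 m³/s

A = b·y = 31.779 × 0.66 = 20.97 m²
Wide channel: R ≈ y = 0.66 m
Q = (1/n)·A·R^(2/3)·S^(1/2) = (1/0.013) × 20.97 × 0.6600^(2/3) × 0.00023^(1/2) = 18.55 m³/s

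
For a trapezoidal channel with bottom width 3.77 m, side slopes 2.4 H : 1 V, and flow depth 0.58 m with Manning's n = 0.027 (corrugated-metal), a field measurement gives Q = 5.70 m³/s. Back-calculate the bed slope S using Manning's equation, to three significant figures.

0.00787

A = (b + z·y)·y = (3.77 + 2.4×0.58)×0.58 = 2.994 m²
P = b + 2y√(1+z²) = 3.77 + 2×0.58×√(1+2.4²) = 6.786 m
R = A/P = 2.994/6.786 = 0.4412 m
S = (Q·n / (1·A·R^(2/3)))² = (5.70×0.027 / (1×2.994×0.5795))² = 0.007867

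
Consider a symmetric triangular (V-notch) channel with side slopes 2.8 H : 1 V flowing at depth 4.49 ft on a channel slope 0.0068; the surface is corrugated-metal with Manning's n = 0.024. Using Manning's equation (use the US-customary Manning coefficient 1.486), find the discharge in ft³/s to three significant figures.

A = z·y² = 2.8×4.49² = 56.45 ft²
P = 2y√(1+z²) = 2×4.49×√(1+2.8²) = 26.70 ft
R = A/P = 56.45/26.70 = 2.114 ft
Q = (1.486/n)·A·R^(2/3)·S^(1/2) = (1.486/0.024) × 56.45 × 2.114^(2/3) × 0.0068^(1/2) = 474.8 ft³/s

475 ft³/s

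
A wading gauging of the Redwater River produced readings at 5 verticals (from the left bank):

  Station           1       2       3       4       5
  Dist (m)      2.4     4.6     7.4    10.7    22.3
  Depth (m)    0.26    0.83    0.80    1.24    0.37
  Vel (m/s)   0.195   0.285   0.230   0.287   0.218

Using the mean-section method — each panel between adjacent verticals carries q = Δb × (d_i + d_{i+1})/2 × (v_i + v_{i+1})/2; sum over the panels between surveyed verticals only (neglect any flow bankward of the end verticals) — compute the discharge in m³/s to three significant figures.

Panel 1-2: Δb = 2.2 m, d̄ = (0.26+0.83)/2 = 0.545, v̄ = (0.195+0.285)/2 = 0.24 → q = 2.2×0.545×0.24 = 0.2878 m³/s
Panel 2-3: Δb = 2.8 m, d̄ = (0.83+0.80)/2 = 0.815, v̄ = (0.285+0.230)/2 = 0.2575 → q = 2.8×0.815×0.2575 = 0.5876 m³/s
Panel 3-4: Δb = 3.3 m, d̄ = (0.80+1.24)/2 = 1.02, v̄ = (0.230+0.287)/2 = 0.2585 → q = 3.3×1.02×0.2585 = 0.8701 m³/s
Panel 4-5: Δb = 11.6 m, d̄ = (1.24+0.37)/2 = 0.805, v̄ = (0.287+0.218)/2 = 0.2525 → q = 11.6×0.805×0.2525 = 2.358 m³/s
Q = Σ q = 4.103 m³/s

4.10 m³/s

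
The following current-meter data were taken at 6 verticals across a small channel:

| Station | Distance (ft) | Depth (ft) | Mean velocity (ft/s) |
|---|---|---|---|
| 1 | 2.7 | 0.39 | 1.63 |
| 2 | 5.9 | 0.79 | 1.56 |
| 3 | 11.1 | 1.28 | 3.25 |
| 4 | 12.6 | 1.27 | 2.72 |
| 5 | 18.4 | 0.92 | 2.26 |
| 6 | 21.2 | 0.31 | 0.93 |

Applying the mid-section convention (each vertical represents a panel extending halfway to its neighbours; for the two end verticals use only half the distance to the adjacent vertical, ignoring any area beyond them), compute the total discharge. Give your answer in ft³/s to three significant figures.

w_1 = (5.9 − 2.7)/2 = 1.6 ft; q_1 = 1.63 × 0.39 × 1.6 = 1.017 ft³/s
w_2 = (11.1 − 2.7)/2 = 4.2 ft; q_2 = 1.56 × 0.79 × 4.2 = 5.176 ft³/s
w_3 = (12.6 − 5.9)/2 = 3.35 ft; q_3 = 3.25 × 1.28 × 3.35 = 13.94 ft³/s
w_4 = (18.4 − 11.1)/2 = 3.65 ft; q_4 = 2.72 × 1.27 × 3.65 = 12.61 ft³/s
w_5 = (21.2 − 12.6)/2 = 4.3 ft; q_5 = 2.26 × 0.92 × 4.3 = 8.941 ft³/s
w_6 = (21.2 − 18.4)/2 = 1.4 ft; q_6 = 0.93 × 0.31 × 1.4 = 0.4036 ft³/s
Q = Σ qᵢ = 42.08 ft³/s

42.1 ft³/s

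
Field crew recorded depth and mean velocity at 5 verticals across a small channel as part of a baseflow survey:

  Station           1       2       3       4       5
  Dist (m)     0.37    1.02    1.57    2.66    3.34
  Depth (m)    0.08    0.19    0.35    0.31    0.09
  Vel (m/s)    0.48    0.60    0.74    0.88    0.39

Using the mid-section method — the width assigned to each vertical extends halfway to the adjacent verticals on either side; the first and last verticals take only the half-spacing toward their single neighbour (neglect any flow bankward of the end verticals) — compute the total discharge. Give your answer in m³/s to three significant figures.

0.547 m³/s

w_1 = (1.02 − 0.37)/2 = 0.325 m; q_1 = 0.48 × 0.08 × 0.325 = 0.01248 m³/s
w_2 = (1.57 − 0.37)/2 = 0.6 m; q_2 = 0.60 × 0.19 × 0.6 = 0.06840 m³/s
w_3 = (2.66 − 1.02)/2 = 0.82 m; q_3 = 0.74 × 0.35 × 0.82 = 0.2124 m³/s
w_4 = (3.34 − 1.57)/2 = 0.885 m; q_4 = 0.88 × 0.31 × 0.885 = 0.2414 m³/s
w_5 = (3.34 − 2.66)/2 = 0.34 m; q_5 = 0.39 × 0.09 × 0.34 = 0.01193 m³/s
Q = Σ qᵢ = 0.5466 m³/s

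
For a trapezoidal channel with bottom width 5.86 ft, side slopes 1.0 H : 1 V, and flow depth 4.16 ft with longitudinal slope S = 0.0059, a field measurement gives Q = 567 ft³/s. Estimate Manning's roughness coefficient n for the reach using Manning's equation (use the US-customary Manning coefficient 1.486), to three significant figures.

0.0149

A = (b + z·y)·y = (5.86 + 1.0×4.16)×4.16 = 41.68 ft²
P = b + 2y√(1+z²) = 5.86 + 2×4.16×√(1+1.0²) = 17.63 ft
R = A/P = 41.68/17.63 = 2.365 ft
n = (1.486/Q)·A·R^(2/3)·S^(1/2) = (1.486/567) × 41.68 × 1.775 × 0.07681 = 0.01489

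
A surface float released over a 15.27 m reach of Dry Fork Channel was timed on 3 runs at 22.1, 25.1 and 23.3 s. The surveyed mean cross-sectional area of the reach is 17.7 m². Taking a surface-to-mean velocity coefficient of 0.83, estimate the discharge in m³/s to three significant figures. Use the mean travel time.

9.55 m³/s

t̄ = (22.1 + 25.1 + 23.3) / 3 = 23.5 s
v_surface = L / t̄ = 15.27 / 23.5 = 0.6498 m/s
v_mean = 0.83 × 0.6498 = 0.5393 m/s
Q = A × v_mean = 17.7 × 0.5393 = 9.546 m³/s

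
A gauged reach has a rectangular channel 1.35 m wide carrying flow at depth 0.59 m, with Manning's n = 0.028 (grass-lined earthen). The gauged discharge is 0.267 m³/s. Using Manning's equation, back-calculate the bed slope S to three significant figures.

A = b·y = 1.35 × 0.59 = 0.7965 m²
P = b + 2y = 1.35 + 2×0.59 = 2.530 m
R = A/P = 0.7965/2.530 = 0.3148 m
S = (Q·n / (1·A·R^(2/3)))² = (0.267×0.028 / (1×0.7965×0.4628))² = 0.0004114

0.000411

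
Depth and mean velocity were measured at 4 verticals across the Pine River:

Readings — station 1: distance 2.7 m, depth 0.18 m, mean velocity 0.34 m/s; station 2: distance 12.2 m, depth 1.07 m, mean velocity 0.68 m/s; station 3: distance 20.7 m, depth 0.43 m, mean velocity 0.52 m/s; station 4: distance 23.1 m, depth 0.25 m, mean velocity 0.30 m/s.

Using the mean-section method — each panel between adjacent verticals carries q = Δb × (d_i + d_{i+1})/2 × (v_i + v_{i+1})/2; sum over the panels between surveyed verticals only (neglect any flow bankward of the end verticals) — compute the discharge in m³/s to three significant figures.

7.19 m³/s

Panel 1-2: Δb = 9.5 m, d̄ = (0.18+1.07)/2 = 0.625, v̄ = (0.34+0.68)/2 = 0.51 → q = 9.5×0.625×0.51 = 3.028 m³/s
Panel 2-3: Δb = 8.5 m, d̄ = (1.07+0.43)/2 = 0.75, v̄ = (0.68+0.52)/2 = 0.6 → q = 8.5×0.75×0.6 = 3.825 m³/s
Panel 3-4: Δb = 2.4 m, d̄ = (0.43+0.25)/2 = 0.34, v̄ = (0.52+0.30)/2 = 0.41 → q = 2.4×0.34×0.41 = 0.3346 m³/s
Q = Σ q = 7.188 m³/s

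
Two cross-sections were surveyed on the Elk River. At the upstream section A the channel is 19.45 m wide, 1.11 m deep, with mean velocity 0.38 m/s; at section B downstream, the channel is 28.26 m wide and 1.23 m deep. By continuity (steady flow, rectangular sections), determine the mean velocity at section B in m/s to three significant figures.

0.236 m/s

Q = A₁V₁ = (19.45×1.11) × 0.38 = 8.204 m³/s
A₂ = 28.26 × 1.23 = 34.76 m²
V₂ = Q/A₂ = 8.204/34.76 = 0.2360 m/s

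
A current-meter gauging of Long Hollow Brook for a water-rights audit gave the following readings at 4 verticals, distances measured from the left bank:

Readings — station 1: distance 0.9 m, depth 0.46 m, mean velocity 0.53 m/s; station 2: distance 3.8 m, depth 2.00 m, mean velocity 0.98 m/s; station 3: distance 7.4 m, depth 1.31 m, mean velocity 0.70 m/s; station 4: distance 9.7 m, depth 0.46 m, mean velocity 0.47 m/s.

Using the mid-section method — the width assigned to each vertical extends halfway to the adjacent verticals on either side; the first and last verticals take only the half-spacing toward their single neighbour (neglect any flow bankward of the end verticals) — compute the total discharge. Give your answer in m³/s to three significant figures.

9.68 m³/s

w_1 = (3.8 − 0.9)/2 = 1.45 m; q_1 = 0.53 × 0.46 × 1.45 = 0.3535 m³/s
w_2 = (7.4 − 0.9)/2 = 3.25 m; q_2 = 0.98 × 2.00 × 3.25 = 6.370 m³/s
w_3 = (9.7 − 3.8)/2 = 2.95 m; q_3 = 0.70 × 1.31 × 2.95 = 2.705 m³/s
w_4 = (9.7 − 7.4)/2 = 1.15 m; q_4 = 0.47 × 0.46 × 1.15 = 0.2486 m³/s
Q = Σ qᵢ = 9.677 m³/s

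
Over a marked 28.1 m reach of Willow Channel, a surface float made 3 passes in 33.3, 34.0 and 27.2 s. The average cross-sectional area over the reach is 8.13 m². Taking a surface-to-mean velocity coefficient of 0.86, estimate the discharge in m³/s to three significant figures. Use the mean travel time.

t̄ = (33.3 + 34.0 + 27.2) / 3 = 31.5 s
v_surface = L / t̄ = 28.1 / 31.5 = 0.8921 m/s
v_mean = 0.86 × 0.8921 = 0.7672 m/s
Q = A × v_mean = 8.13 × 0.7672 = 6.237 m³/s

6.24 m³/s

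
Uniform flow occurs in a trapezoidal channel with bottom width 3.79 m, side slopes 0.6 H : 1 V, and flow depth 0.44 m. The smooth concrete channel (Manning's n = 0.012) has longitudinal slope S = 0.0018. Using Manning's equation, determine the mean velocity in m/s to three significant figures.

1.82 m/s

A = (b + z·y)·y = (3.79 + 0.6×0.44)×0.44 = 1.784 m²
P = b + 2y√(1+z²) = 3.79 + 2×0.44×√(1+0.6²) = 4.816 m
R = A/P = 1.784/4.816 = 0.3704 m
Q = (1/n)·A·R^(2/3)·S^(1/2) = (1/0.012) × 1.784 × 0.3704^(2/3) × 0.0018^(1/2) = 3.252 m³/s
V = Q/A = 3.252/1.784 = 1.823 m/s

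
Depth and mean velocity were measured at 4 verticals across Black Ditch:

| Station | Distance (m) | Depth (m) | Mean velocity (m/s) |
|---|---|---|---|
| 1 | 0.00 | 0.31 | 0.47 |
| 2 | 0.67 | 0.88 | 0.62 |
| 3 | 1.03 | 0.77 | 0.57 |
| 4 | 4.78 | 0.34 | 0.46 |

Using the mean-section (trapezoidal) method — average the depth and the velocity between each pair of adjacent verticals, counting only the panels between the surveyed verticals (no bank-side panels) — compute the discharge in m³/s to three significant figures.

Panel 1-2: Δb = 0.67 m, d̄ = (0.31+0.88)/2 = 0.595, v̄ = (0.47+0.62)/2 = 0.545 → q = 0.67×0.595×0.545 = 0.2173 m³/s
Panel 2-3: Δb = 0.36 m, d̄ = (0.88+0.77)/2 = 0.825, v̄ = (0.62+0.57)/2 = 0.595 → q = 0.36×0.825×0.595 = 0.1767 m³/s
Panel 3-4: Δb = 3.75 m, d̄ = (0.77+0.34)/2 = 0.555, v̄ = (0.57+0.46)/2 = 0.515 → q = 3.75×0.555×0.515 = 1.072 m³/s
Q = Σ q = 1.466 m³/s

1.47 m³/s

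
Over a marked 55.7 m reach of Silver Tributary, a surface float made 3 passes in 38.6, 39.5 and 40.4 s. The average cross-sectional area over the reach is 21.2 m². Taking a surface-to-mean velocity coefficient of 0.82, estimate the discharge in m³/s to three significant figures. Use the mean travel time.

24.5 m³/s

t̄ = (38.6 + 39.5 + 40.4) / 3 = 39.5 s
v_surface = L / t̄ = 55.7 / 39.5 = 1.410 m/s
v_mean = 0.82 × 1.410 = 1.156 m/s
Q = A × v_mean = 21.2 × 1.156 = 24.51 m³/s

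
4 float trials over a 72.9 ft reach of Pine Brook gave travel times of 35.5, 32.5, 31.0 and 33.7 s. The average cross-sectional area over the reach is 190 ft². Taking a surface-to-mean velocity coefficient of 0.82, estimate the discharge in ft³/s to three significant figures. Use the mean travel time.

342 ft³/s

t̄ = (35.5 + 32.5 + 31.0 + 33.7) / 4 = 33.175 s
v_surface = L / t̄ = 72.9 / 33.175 = 2.197 ft/s
v_mean = 0.82 × 2.197 = 1.802 ft/s
Q = A × v_mean = 190 × 1.802 = 342.4 ft³/s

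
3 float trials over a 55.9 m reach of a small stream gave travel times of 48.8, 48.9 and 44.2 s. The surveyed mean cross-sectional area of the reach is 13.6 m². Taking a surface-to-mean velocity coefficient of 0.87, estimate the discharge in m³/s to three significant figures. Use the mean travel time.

14.0 m³/s

t̄ = (48.8 + 48.9 + 44.2) / 3 = 47.3 s
v_surface = L / t̄ = 55.9 / 47.3 = 1.182 m/s
v_mean = 0.87 × 1.182 = 1.028 m/s
Q = A × v_mean = 13.6 × 1.028 = 13.98 m³/s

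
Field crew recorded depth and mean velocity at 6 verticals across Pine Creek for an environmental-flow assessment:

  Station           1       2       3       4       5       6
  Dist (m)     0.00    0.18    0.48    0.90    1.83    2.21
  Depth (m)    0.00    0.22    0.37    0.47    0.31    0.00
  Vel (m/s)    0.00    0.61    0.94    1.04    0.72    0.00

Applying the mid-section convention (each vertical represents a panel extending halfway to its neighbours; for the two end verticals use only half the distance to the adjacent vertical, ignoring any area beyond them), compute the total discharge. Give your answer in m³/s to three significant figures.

w_2 = (0.48 − 0.00)/2 = 0.24 m; q_2 = 0.61 × 0.22 × 0.24 = 0.03221 m³/s
w_3 = (0.90 − 0.18)/2 = 0.36 m; q_3 = 0.94 × 0.37 × 0.36 = 0.1252 m³/s
w_4 = (1.83 − 0.48)/2 = 0.675 m; q_4 = 1.04 × 0.47 × 0.675 = 0.3299 m³/s
w_5 = (2.21 − 0.90)/2 = 0.655 m; q_5 = 0.72 × 0.31 × 0.655 = 0.1462 m³/s
Stations 1, 6 contribute zero (depth or velocity is 0).
Q = Σ qᵢ = 0.6336 m³/s

0.634 m³/s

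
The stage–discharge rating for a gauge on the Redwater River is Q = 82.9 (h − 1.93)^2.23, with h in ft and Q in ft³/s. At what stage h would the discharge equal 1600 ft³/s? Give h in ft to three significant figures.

h − h₀ = (Q/C)^(1/b) = (1600/82.9)^(1/2.23) = 3.771 ft
h = 1.93 + 3.771 = 5.701 ft

5.70 ft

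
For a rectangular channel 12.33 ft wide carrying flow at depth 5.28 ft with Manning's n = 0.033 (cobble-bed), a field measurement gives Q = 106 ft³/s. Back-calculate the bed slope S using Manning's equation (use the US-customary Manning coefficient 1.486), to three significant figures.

A = b·y = 12.33 × 5.28 = 65.10 ft²
P = b + 2y = 12.33 + 2×5.28 = 22.89 ft
R = A/P = 65.10/22.89 = 2.844 ft
S = (Q·n / (1.486·A·R^(2/3)))² = (106×0.033 / (1.486×65.10×2.007))² = 0.0003244

0.000324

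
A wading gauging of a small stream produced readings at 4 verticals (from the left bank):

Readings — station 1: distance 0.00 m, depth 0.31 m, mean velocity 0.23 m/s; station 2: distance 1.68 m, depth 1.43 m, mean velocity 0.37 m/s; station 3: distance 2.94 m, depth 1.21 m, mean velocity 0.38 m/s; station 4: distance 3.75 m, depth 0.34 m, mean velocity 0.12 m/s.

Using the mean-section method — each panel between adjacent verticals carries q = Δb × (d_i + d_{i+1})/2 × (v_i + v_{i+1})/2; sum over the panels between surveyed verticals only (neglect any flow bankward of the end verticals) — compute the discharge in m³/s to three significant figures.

Panel 1-2: Δb = 1.68 m, d̄ = (0.31+1.43)/2 = 0.87, v̄ = (0.23+0.37)/2 = 0.3 → q = 1.68×0.87×0.3 = 0.4385 m³/s
Panel 2-3: Δb = 1.26 m, d̄ = (1.43+1.21)/2 = 1.32, v̄ = (0.37+0.38)/2 = 0.375 → q = 1.26×1.32×0.375 = 0.6237 m³/s
Panel 3-4: Δb = 0.81 m, d̄ = (1.21+0.34)/2 = 0.775, v̄ = (0.38+0.12)/2 = 0.25 → q = 0.81×0.775×0.25 = 0.1569 m³/s
Q = Σ q = 1.219 m³/s

1.22 m³/s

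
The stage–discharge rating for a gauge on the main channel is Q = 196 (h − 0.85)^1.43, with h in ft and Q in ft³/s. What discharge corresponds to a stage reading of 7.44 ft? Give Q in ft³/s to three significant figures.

2910 ft³/s

Q = 196 × (7.44 − 0.85)^1.43 = 196 × 6.59^1.43 = 2906 ft³/s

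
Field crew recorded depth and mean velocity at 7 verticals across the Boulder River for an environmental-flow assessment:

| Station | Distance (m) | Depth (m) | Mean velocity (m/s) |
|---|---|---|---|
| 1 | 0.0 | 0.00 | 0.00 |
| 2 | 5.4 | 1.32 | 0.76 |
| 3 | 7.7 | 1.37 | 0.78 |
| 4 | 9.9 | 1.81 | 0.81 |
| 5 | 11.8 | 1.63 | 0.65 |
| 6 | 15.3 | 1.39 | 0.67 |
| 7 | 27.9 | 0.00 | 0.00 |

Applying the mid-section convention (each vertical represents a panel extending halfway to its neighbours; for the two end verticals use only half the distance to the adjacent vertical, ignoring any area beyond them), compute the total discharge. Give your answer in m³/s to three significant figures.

w_2 = (7.7 − 0.0)/2 = 3.85 m; q_2 = 0.76 × 1.32 × 3.85 = 3.862 m³/s
w_3 = (9.9 − 5.4)/2 = 2.25 m; q_3 = 0.78 × 1.37 × 2.25 = 2.404 m³/s
w_4 = (11.8 − 7.7)/2 = 2.05 m; q_4 = 0.81 × 1.81 × 2.05 = 3.006 m³/s
w_5 = (15.3 − 9.9)/2 = 2.7 m; q_5 = 0.65 × 1.63 × 2.7 = 2.861 m³/s
w_6 = (27.9 − 11.8)/2 = 8.05 m; q_6 = 0.67 × 1.39 × 8.05 = 7.497 m³/s
Stations 1, 7 contribute zero (depth or velocity is 0).
Q = Σ qᵢ = 19.63 m³/s

19.6 m³/s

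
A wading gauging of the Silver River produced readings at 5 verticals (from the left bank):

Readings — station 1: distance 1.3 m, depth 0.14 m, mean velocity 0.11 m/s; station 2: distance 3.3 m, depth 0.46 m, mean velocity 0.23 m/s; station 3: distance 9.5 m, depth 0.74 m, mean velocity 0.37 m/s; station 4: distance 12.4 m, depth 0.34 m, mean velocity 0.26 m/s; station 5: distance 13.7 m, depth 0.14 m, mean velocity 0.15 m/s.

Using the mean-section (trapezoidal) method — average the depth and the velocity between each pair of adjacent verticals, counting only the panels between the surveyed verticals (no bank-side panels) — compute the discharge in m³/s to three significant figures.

Panel 1-2: Δb = 2 m, d̄ = (0.14+0.46)/2 = 0.3, v̄ = (0.11+0.23)/2 = 0.17 → q = 2×0.3×0.17 = 0.1020 m³/s
Panel 2-3: Δb = 6.2 m, d̄ = (0.46+0.74)/2 = 0.6, v̄ = (0.23+0.37)/2 = 0.3 → q = 6.2×0.6×0.3 = 1.116 m³/s
Panel 3-4: Δb = 2.9 m, d̄ = (0.74+0.34)/2 = 0.54, v̄ = (0.37+0.26)/2 = 0.315 → q = 2.9×0.54×0.315 = 0.4933 m³/s
Panel 4-5: Δb = 1.3 m, d̄ = (0.34+0.14)/2 = 0.24, v̄ = (0.26+0.15)/2 = 0.205 → q = 1.3×0.24×0.205 = 0.06396 m³/s
Q = Σ q = 1.775 m³/s

1.78 m³/s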